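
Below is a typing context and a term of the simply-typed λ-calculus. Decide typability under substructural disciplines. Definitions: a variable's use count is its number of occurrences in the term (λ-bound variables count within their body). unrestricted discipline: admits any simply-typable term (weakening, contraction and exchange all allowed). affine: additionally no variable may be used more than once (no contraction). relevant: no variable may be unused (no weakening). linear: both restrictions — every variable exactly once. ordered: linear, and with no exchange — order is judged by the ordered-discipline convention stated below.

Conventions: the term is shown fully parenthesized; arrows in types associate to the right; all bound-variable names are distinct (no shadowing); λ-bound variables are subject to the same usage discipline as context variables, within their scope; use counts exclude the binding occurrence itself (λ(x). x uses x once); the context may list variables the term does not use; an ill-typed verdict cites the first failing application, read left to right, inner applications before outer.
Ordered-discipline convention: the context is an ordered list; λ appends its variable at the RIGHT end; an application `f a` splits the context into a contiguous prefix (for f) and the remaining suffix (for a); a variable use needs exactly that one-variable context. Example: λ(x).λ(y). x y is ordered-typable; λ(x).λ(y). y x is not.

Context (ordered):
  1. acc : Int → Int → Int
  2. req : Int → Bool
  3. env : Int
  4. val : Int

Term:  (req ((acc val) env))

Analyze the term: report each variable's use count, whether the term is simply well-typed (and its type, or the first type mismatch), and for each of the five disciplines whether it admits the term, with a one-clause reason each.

use counts: acc=1; req=1; env=1; val=1
uses in reading order: req, acc, val, env
typing: well-typed — term : Bool
ordered: ✗ — needs exchange: uses follow req, acc, val, env
linear: ✓ — each of acc, req, env, val used exactly once
affine: ✓ — none of acc, req, env, val used more than once
relevant: ✓ — acc, req, env, val: all used, weakening unneeded
unrestricted: ✓ — well-typed at Bool; no restrictions here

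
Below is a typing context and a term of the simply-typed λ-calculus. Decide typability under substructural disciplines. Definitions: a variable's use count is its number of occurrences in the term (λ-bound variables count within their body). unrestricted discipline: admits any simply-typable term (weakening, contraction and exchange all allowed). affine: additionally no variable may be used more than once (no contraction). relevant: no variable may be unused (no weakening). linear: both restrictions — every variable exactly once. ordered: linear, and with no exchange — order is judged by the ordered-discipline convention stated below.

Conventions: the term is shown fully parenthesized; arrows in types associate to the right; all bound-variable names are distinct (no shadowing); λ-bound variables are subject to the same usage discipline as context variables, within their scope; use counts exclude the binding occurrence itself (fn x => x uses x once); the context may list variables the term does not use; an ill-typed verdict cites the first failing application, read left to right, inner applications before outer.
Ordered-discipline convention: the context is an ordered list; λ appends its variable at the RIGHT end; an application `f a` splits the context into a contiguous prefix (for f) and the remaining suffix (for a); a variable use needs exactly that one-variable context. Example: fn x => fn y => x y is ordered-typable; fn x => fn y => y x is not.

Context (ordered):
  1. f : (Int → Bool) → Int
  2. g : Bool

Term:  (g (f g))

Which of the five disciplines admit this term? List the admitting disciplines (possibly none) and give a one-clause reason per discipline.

admitted in: none
use counts: f=1, g=2
use order (left to right): g, f, g
typing: ill-typed: argument of type Bool where Int → Bool is required
ordered: ✗, the type mismatch rejects it
linear: ✗, not simply typable
affine: ✗, fails simple typing
relevant: ✗, a type mismatch blocks all five
unrestricted: ✗, the type mismatch rejects it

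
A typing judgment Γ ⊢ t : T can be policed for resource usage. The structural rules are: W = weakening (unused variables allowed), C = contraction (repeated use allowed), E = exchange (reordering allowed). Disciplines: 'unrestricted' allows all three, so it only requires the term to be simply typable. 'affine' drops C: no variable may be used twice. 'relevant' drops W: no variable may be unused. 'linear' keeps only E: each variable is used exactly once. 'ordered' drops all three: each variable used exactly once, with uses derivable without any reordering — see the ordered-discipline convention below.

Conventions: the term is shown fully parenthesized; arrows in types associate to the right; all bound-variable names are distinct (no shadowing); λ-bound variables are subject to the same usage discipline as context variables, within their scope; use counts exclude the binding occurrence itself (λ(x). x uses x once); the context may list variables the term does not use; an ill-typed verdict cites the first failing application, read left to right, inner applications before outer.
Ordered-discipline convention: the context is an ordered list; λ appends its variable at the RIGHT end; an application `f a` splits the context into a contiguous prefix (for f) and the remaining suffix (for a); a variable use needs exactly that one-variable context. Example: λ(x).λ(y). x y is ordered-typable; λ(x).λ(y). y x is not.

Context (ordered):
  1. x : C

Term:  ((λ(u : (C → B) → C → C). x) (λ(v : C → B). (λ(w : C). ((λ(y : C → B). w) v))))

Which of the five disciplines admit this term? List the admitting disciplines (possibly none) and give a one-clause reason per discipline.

accepted by: affine, unrestricted
counts: x: 1, u [bound]: 0, v [bound]: 1, w [bound]: 1, y [bound]: 0
order of uses: x, w, v
typing: the term checks, with type C
ordered: ✗ — unused: u, y — weakening required
linear: ✗ — unused: u, y — weakening required
affine: ✓ — none of x, u, v, w, y used more than once
relevant: ✗ — unused: u, y — weakening required
unrestricted: ✓ — simply typable at C; W, C, E all held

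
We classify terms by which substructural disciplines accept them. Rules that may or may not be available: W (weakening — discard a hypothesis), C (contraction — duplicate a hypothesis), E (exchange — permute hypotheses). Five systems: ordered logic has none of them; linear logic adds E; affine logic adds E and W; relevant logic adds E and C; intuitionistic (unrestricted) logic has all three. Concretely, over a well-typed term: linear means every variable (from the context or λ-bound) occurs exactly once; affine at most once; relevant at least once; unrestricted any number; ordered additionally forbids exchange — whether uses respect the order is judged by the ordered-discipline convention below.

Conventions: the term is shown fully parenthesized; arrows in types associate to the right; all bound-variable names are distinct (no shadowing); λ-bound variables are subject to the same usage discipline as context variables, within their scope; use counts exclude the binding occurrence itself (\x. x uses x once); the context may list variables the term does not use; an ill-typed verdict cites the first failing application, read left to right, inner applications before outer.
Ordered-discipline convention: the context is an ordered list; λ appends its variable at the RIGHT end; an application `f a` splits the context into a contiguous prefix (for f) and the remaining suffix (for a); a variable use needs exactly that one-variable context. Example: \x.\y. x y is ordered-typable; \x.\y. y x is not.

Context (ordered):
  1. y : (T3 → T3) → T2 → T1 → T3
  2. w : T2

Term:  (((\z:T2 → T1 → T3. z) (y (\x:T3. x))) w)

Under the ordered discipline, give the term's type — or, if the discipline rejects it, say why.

term : T1 → T3
usage: y=1, w=1, z (bound)=1, x (bound)=1
use order (left to right): z, y, x, w
typing: well-typed at T1 → T3
summary: ordered ✓; linear ✓; affine ✓; relevant ✓; unrestricted ✓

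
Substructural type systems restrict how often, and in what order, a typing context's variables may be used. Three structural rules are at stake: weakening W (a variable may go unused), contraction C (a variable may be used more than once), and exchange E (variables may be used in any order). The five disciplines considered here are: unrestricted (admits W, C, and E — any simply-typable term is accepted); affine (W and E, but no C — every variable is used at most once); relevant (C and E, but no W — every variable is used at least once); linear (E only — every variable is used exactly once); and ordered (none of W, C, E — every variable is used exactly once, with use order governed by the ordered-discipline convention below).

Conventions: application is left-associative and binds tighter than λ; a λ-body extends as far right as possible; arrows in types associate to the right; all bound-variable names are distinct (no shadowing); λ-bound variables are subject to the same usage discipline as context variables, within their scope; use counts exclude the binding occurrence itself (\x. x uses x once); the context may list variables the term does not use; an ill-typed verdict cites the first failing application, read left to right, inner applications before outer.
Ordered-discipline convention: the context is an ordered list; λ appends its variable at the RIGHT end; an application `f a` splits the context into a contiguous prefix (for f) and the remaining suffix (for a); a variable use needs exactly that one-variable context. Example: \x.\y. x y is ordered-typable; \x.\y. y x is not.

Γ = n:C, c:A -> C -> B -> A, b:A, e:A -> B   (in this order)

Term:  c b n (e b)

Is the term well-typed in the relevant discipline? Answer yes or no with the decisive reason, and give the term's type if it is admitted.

yes — at least one use each (n, c, b, e); term : A
use counts: n=1; c=1; b=2; e=1
left-to-right use order: c, b, n, e, b
typing: well-typed — term : A
across the five disciplines: ordered ✗, linear ✗, affine ✗, relevant ✓, unrestricted ✓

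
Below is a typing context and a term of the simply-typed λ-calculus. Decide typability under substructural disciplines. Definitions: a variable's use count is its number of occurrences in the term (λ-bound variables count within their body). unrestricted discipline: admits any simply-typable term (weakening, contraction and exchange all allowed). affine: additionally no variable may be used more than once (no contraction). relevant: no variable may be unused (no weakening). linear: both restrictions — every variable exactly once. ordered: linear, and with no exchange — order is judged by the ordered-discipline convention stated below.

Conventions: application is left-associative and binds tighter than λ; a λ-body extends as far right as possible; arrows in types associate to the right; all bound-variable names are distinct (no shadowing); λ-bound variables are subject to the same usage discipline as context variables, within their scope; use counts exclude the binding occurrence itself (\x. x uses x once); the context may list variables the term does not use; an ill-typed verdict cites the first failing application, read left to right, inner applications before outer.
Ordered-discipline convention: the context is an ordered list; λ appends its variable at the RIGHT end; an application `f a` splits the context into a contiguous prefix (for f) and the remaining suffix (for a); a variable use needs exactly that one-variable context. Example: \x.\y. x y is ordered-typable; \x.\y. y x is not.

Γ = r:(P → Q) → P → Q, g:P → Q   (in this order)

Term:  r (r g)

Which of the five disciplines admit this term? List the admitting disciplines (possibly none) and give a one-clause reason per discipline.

admitted by: relevant, unrestricted
usage: r ×2, g ×1
order of uses: r, r, g
typing: ✓ — P → Q
ordered: ✗, needs contraction — r ×2
linear: ✗, needs contraction — r ×2
affine: ✗, needs contraction — r ×2
relevant: ✓, r, g: all used, weakening unneeded
unrestricted: ✓, typability at P → Q is all that's needed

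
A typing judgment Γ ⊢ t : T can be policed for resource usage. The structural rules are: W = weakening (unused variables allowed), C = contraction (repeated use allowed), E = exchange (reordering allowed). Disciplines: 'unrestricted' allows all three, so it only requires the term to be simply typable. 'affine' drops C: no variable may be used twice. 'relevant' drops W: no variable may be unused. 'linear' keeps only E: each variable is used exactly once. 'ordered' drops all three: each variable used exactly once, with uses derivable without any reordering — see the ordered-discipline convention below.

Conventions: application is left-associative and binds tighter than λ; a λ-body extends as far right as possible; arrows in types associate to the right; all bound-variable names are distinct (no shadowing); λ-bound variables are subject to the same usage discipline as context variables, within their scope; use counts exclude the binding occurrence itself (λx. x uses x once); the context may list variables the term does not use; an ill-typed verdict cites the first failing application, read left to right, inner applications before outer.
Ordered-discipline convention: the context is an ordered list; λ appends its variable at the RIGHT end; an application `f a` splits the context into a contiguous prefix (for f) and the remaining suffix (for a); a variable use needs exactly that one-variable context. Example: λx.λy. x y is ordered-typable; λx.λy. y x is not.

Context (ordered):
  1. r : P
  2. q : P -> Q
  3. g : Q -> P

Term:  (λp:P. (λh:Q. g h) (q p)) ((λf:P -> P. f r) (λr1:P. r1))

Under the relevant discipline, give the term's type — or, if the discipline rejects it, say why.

term : P
counts: r: 1; q: 1; g: 1; p (bound): 1; h (bound): 1; f (bound): 1; r1 (bound): 1
order of uses: g, h, q, p, f, r, r1
typing: ✓ — P
summary: ordered ✗ | linear ✓ | affine ✓ | relevant ✓ | unrestricted ✓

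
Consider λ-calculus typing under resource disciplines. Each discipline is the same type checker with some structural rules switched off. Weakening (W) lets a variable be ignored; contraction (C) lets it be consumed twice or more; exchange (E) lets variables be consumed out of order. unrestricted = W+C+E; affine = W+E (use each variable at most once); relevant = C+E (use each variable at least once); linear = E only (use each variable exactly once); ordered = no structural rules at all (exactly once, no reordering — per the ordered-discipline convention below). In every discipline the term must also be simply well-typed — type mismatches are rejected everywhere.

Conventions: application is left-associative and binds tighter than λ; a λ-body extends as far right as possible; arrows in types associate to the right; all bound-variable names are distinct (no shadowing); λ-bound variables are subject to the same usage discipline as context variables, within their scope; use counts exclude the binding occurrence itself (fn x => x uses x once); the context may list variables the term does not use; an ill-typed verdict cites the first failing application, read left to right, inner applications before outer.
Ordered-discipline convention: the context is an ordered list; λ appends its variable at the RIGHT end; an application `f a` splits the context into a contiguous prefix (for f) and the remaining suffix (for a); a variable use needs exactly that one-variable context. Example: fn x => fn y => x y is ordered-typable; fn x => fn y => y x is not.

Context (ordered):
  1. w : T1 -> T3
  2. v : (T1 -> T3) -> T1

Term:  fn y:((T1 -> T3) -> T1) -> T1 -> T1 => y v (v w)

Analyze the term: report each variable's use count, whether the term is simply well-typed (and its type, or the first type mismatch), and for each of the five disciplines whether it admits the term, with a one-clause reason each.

usage: w ×1; v ×2; y (bound) ×1
left-to-right use order: y, v, v, w
typing: well-typed at (((T1 -> T3) -> T1) -> T1 -> T1) -> T1
ordered ✗ (uses contraction: v ×2)
linear ✗ (uses contraction: v ×2)
affine ✗ (uses contraction: v ×2)
relevant ✓ (w, v, y: all used, weakening unneeded)
unrestricted ✓ (simply typable at (((T1 -> T3) -> T1) -> T1 -> T1) -> T1; W, C, E all held)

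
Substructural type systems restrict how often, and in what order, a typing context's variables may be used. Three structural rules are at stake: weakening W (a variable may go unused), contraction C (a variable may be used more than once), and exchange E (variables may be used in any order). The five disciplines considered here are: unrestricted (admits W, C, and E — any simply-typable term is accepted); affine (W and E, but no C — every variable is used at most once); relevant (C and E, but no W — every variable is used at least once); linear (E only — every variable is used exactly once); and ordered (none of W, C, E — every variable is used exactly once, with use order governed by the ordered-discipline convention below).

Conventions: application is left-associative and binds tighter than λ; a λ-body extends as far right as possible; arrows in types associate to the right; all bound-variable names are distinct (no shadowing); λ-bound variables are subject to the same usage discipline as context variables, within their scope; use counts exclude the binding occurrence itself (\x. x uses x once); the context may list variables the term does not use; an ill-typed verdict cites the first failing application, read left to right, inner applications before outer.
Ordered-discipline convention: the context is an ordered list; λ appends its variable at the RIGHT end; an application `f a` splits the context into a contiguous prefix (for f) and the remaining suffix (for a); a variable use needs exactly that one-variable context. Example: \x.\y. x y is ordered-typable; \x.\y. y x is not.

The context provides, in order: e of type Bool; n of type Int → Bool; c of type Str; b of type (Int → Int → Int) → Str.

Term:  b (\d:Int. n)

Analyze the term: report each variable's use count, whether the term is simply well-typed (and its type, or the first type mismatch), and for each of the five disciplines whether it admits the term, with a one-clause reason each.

usage: e=0; n=1; c=0; b=1; d (bound)=0
uses in reading order: b, n
typing: ill-typed: a function awaiting Int → Int → Int gets Int → Int → Bool
ordered: ✗, not simply typable
linear: ✗, fails simple typing
affine: ✗, a type mismatch blocks all five
relevant: ✗, the type mismatch rejects it
unrestricted: ✗, not simply typable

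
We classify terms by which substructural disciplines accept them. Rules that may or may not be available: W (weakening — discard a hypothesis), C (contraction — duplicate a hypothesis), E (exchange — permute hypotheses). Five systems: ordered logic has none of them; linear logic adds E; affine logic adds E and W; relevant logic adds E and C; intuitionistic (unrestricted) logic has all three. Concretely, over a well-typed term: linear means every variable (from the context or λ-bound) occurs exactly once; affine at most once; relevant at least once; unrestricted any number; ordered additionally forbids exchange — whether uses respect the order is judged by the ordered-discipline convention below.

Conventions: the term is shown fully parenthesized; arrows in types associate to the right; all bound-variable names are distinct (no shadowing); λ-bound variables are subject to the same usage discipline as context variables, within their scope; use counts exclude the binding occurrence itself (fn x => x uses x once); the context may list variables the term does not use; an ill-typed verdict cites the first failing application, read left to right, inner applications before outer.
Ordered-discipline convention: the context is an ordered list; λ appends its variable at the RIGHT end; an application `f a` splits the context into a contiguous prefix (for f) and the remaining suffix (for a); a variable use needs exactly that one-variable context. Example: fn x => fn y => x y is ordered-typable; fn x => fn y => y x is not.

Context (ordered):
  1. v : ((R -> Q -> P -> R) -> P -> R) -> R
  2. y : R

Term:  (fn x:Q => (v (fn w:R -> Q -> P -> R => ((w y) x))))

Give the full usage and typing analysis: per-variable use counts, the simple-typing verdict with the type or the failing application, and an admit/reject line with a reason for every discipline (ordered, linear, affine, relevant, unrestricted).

use counts: v ×1; y ×1; x (λ-bound) ×1; w (λ-bound) ×1
uses in reading order: v, w, y, x
typing: well-typed — term : Q -> R
ordered: ✗ — use order v, w, y, x needs exchange
linear: ✓ — each of v, y, x, w used exactly once
affine: ✓ — v, y, x, w: no repeats, contraction unneeded
relevant: ✓ — v, y, x, w: all used, weakening unneeded
unrestricted: ✓ — simply typable at Q -> R; W, C, E all held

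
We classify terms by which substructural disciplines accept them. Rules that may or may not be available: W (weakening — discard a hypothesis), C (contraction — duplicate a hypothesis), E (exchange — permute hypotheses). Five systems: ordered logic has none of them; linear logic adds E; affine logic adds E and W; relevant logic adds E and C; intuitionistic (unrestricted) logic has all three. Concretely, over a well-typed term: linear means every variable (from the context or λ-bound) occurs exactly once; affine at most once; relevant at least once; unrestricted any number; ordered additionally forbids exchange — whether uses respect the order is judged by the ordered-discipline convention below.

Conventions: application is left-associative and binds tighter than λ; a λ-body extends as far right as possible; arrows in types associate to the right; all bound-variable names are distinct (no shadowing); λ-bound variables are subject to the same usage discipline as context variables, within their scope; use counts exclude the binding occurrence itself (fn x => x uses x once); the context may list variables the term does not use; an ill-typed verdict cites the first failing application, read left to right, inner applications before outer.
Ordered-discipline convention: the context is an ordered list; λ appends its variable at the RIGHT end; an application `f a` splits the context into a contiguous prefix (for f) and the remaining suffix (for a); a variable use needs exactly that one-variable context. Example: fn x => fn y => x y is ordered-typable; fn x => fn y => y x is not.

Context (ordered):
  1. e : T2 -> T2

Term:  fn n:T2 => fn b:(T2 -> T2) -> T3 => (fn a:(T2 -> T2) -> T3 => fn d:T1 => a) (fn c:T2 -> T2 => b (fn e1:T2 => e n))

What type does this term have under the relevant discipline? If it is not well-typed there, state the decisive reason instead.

not well-typed under relevant — d, c, e1 never used (weakening)
usage: e ×1; n (λ-bound) ×1; b (λ-bound) ×1; a (λ-bound) ×1; d (λ-bound) ×0; c (λ-bound) ×0; e1 (λ-bound) ×0
left-to-right use order: a, b, e, n
typing: well-typed — term : T2 -> ((T2 -> T2) -> T3) -> T1 -> (T2 -> T2) -> T3
all disciplines: ordered ✗, linear ✗, affine ✓, relevant ✗, unrestricted ✓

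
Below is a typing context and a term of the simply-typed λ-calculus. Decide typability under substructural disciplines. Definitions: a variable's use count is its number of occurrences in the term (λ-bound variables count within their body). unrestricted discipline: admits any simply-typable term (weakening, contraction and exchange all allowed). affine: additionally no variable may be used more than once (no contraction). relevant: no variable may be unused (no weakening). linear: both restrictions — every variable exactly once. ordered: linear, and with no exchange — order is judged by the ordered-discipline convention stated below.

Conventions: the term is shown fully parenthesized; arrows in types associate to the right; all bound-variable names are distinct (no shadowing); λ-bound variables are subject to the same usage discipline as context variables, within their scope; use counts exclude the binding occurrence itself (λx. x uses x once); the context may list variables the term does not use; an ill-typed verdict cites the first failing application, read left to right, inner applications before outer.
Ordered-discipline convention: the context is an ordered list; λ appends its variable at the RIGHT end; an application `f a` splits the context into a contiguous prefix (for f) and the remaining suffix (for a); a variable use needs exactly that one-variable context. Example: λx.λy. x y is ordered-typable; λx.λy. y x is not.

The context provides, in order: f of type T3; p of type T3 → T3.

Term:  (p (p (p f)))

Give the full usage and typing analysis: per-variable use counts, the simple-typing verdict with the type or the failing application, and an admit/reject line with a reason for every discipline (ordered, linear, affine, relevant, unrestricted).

usage: f=1, p=3
use order (left to right): p, p, p, f
typing: well-typed — term : T3
ordered: ✗ — p ×3 used more than once (contraction)
linear: ✗ — p ×3 used more than once (contraction)
affine: ✗ — p ×3 used more than once (contraction)
relevant: ✓ — every one of f, p appears
unrestricted: ✓ — type-checks (T3) and nothing is barred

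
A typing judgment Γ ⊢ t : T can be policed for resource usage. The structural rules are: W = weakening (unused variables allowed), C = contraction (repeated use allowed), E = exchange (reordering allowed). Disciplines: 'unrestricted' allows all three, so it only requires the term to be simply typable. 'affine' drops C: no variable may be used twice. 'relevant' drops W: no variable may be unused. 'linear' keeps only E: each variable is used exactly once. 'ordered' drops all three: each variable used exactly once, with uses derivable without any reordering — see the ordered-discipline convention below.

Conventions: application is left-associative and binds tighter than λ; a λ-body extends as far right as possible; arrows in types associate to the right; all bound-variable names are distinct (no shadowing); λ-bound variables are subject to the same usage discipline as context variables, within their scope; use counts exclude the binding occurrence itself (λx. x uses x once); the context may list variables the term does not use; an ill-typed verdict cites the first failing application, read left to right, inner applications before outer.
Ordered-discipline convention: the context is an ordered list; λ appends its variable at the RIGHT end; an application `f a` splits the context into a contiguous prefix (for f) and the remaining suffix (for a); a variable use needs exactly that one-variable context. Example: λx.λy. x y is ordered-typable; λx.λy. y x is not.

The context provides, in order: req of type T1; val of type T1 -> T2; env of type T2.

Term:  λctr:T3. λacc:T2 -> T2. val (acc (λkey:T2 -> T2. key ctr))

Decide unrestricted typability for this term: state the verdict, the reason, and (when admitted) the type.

no — not simply typable
use counts: req=0, val=1, env=0, ctr [bound]=1, acc [bound]=1, key [bound]=1
left-to-right use order: val, acc, key, ctr
typing: ill-typed: an argument T3 mismatches the expected T2
summary: ordered ✗ · linear ✗ · affine ✗ · relevant ✗ · unrestricted ✗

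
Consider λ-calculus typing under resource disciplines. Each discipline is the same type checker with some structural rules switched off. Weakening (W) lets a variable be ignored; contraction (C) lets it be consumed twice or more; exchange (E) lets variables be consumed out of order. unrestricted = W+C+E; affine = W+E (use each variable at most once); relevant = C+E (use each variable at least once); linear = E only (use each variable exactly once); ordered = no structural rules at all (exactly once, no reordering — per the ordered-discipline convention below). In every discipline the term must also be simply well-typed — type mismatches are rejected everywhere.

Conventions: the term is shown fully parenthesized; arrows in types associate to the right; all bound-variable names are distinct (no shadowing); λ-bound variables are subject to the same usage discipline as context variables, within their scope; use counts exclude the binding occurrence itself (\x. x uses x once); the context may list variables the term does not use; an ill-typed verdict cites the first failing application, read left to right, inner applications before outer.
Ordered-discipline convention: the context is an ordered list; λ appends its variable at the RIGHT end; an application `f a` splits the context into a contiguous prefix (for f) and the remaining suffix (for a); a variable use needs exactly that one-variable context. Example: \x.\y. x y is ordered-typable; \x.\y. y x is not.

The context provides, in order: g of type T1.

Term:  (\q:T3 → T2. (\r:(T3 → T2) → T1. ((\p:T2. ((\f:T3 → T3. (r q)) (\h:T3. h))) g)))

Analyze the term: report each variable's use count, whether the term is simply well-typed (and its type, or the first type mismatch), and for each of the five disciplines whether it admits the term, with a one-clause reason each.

variable uses: g ×1; q (bound) ×1; r (bound) ×1; p (bound) ×0; f (bound) ×0; h (bound) ×1
uses in reading order: r, q, h, g
typing: ill-typed: argument of type T1 where T2 is required
ordered: ✗, the type mismatch rejects it
linear: ✗, not simply typable
affine: ✗, fails simple typing
relevant: ✗, a type mismatch blocks all five
unrestricted: ✗, the type mismatch rejects it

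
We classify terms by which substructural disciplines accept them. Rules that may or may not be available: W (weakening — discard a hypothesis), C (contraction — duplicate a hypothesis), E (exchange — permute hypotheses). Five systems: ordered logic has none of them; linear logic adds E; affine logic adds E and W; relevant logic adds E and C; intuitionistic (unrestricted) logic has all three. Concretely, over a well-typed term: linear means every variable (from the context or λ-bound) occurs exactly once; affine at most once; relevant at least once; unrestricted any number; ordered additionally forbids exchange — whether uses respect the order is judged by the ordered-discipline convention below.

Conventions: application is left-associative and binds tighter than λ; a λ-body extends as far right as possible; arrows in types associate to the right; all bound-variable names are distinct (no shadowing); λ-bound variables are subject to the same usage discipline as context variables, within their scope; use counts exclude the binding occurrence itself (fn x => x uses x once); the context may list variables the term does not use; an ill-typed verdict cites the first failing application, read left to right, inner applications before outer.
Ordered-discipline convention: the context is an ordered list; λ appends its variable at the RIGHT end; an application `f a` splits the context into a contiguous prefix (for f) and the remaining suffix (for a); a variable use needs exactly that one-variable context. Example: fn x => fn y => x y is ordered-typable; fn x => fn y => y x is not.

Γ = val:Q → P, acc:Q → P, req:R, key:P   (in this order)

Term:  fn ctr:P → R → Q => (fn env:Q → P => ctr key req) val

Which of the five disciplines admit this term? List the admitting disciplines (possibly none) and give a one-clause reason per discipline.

admitting disciplines: affine, unrestricted
variable uses: val=1; acc=0; req=1; key=1; ctr (bound)=1; env (bound)=0
use order (left to right): ctr, key, req, val
typing: well-typed — term : (P → R → Q) → Q
ordered: ✗ — acc, env never used (weakening)
linear: ✗ — acc, env never used (weakening)
affine: ✓ — at most one use each (val, acc, req, key, ctr, env)
relevant: ✗ — acc, env never used (weakening)
unrestricted: ✓ — simply typable at (P → R → Q) → Q; W, C, E all held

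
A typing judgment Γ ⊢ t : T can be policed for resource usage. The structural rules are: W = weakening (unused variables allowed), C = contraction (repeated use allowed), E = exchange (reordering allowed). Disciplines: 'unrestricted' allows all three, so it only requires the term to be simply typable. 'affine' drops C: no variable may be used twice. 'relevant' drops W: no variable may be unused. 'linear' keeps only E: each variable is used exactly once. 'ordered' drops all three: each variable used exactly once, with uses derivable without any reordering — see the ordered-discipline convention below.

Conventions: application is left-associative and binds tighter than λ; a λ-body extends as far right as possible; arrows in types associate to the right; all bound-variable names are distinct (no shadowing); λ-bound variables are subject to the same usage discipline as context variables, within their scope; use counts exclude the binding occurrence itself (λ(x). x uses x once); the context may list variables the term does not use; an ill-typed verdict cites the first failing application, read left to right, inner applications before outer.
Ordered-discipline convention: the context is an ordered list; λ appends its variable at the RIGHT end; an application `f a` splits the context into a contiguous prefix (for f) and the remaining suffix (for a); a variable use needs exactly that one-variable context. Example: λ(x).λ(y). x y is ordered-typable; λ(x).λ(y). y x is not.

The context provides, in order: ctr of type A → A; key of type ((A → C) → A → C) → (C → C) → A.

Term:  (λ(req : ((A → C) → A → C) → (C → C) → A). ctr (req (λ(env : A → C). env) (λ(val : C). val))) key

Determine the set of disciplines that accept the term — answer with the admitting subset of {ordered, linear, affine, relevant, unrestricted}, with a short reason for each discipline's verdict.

admitted by: ordered, linear, affine, relevant, unrestricted
usage: ctr ×1, key ×1, req (bound) ×1, env (bound) ×1, val (bound) ×1
order of uses: ctr, req, env, val, key
typing: ✓ — A
ordered: ✓ — ctr, key, req, env, val once each; derivable with no W/C/E
linear: ✓ — exactly-once usage across ctr, key, req, env, val
affine: ✓ — no duplicate uses among ctr, key, req, env, val
relevant: ✓ — at least one use each (ctr, key, req, env, val)
unrestricted: ✓ — well-typed at A; no restrictions here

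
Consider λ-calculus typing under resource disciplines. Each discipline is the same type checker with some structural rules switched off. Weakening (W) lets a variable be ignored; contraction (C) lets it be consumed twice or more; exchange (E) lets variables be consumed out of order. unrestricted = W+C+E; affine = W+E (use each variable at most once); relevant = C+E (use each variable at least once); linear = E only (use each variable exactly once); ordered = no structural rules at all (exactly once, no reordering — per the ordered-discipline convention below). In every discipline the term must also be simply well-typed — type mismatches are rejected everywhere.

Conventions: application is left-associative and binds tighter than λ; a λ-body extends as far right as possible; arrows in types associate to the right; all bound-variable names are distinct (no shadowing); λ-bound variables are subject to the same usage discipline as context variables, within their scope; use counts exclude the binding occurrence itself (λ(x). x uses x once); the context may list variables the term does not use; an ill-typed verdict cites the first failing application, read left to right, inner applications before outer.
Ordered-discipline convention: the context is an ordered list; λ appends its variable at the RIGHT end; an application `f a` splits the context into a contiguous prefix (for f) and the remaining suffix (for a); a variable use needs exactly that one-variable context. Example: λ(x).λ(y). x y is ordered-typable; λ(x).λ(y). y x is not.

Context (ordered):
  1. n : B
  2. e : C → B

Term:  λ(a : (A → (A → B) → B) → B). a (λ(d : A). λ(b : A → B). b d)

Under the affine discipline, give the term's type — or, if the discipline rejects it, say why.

term : ((A → (A → B) → B) → B) → B
variable uses: n: 0, e: 0, a [bound]: 1, d [bound]: 1, b [bound]: 1
left-to-right use order: a, b, d
typing: the term checks, with type ((A → (A → B) → B) → B) → B
summary: ordered ✗, linear ✗, affine ✓, relevant ✗, unrestricted ✓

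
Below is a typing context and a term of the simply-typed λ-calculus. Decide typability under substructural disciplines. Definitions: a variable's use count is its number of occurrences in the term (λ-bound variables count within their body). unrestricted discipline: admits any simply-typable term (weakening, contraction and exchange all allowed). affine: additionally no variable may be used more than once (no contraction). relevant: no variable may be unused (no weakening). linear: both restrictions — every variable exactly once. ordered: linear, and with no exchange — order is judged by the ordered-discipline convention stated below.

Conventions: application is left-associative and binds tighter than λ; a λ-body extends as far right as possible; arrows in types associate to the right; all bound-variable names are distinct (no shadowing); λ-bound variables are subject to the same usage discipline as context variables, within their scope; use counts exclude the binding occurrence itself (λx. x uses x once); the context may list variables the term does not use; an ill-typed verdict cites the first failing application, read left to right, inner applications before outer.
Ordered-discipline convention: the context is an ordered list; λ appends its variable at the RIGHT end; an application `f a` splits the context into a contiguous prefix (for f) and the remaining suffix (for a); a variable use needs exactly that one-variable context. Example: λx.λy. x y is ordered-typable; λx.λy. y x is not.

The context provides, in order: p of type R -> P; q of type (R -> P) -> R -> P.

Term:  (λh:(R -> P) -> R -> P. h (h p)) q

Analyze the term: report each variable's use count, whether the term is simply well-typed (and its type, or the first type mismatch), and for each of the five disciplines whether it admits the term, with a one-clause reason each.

usage: p=1; q=1; h [bound]=2
left-to-right use order: h, h, p, q
typing: well-typed — term : R -> P
ordered: ✗ — uses contraction: h ×2
linear: ✗ — uses contraction: h ×2
affine: ✗ — uses contraction: h ×2
relevant: ✓ — at least one use each (p, q, h)
unrestricted: ✓ — simply typable at R -> P; W, C, E all held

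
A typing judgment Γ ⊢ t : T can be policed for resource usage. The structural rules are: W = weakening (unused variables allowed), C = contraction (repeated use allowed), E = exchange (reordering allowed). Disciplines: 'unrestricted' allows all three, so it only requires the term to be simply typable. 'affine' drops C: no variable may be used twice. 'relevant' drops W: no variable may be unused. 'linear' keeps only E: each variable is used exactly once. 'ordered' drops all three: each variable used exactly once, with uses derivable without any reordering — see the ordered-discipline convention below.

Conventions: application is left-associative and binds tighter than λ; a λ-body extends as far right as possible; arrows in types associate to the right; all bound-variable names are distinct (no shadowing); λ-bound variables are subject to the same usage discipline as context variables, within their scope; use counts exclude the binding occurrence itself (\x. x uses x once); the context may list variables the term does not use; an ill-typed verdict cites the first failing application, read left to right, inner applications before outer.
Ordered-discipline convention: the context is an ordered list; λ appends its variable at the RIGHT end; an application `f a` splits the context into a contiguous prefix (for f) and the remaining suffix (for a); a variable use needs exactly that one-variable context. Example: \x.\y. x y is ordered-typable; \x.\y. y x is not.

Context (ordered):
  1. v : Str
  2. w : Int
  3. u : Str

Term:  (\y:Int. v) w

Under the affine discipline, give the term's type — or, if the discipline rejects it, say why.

term : Str
counts: v ×1; w ×1; u ×0; y [bound] ×0
order of uses: v, w
typing: ✓ — Str
across the five disciplines: ordered ✗, linear ✗, affine ✓, relevant ✗, unrestricted ✓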